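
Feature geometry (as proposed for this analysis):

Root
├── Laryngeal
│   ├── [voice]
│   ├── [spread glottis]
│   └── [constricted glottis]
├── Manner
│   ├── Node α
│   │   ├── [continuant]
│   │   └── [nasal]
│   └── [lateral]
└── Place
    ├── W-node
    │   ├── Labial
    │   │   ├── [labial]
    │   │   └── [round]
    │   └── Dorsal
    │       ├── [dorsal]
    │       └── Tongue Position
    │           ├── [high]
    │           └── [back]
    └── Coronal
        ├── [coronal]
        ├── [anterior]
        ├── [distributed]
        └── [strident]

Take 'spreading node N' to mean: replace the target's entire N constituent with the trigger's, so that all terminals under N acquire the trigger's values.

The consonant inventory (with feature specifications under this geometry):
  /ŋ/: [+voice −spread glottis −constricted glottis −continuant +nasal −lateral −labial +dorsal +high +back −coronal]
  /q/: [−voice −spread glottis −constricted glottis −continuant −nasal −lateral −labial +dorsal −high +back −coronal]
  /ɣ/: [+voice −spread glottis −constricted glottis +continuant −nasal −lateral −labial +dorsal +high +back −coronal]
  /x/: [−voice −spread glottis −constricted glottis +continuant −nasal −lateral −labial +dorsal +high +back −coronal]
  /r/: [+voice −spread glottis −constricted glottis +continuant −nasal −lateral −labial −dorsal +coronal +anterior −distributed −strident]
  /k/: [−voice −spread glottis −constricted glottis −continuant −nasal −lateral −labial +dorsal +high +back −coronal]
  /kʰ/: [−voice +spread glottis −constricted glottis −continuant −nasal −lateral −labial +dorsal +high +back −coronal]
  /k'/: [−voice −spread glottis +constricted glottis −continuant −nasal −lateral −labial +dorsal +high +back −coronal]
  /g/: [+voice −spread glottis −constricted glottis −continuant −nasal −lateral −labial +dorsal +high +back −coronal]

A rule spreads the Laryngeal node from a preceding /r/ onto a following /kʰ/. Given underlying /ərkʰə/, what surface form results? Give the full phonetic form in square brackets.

Laryngeal immediately or transitively dominates [voice], [spread glottis], [constricted glottis].
After delinking /kʰ/'s Laryngeal and linking /r/'s, the affected terminals become [+voice], [−spread glottis], [−constricted glottis]; [continuant], [nasal], [lateral], … (outside Laryngeal) are retained from /kʰ/.
This feature bundle is that of [g], so /ərkʰə/ surfaces as [ərgə].

[ərgə]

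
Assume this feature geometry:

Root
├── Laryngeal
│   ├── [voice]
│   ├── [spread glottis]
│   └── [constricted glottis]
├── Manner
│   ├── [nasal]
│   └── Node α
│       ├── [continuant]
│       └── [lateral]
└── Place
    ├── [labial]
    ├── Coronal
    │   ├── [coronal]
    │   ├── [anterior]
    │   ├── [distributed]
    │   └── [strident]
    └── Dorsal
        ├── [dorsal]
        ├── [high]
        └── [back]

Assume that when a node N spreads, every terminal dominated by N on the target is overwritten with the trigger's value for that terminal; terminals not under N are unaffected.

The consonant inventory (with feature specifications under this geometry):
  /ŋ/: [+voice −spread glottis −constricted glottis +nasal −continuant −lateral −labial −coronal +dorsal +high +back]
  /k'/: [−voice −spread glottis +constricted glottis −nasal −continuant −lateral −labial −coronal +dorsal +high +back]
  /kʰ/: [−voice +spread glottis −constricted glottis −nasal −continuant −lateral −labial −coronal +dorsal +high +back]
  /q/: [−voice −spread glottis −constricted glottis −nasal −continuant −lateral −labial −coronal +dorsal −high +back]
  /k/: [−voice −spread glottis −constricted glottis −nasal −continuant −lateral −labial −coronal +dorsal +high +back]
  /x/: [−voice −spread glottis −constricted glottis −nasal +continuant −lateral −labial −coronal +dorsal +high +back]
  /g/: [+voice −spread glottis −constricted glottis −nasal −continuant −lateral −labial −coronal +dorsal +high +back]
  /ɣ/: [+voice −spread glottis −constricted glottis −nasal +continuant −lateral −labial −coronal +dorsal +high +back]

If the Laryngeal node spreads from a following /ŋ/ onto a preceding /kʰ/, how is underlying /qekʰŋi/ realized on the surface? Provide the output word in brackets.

[qegŋi]

Terminals under Laryngeal in this geometry: [voice], [spread glottis], [constricted glottis].
After delinking /kʰ/'s Laryngeal and linking /ŋ/'s, the affected terminals become [+voice], [−spread glottis], [−constricted glottis]; [nasal], [continuant], [lateral], … (outside Laryngeal) are retained from /kʰ/.
Among the inventory, only /g/ has exactly this specification, giving the surface form [qegŋi].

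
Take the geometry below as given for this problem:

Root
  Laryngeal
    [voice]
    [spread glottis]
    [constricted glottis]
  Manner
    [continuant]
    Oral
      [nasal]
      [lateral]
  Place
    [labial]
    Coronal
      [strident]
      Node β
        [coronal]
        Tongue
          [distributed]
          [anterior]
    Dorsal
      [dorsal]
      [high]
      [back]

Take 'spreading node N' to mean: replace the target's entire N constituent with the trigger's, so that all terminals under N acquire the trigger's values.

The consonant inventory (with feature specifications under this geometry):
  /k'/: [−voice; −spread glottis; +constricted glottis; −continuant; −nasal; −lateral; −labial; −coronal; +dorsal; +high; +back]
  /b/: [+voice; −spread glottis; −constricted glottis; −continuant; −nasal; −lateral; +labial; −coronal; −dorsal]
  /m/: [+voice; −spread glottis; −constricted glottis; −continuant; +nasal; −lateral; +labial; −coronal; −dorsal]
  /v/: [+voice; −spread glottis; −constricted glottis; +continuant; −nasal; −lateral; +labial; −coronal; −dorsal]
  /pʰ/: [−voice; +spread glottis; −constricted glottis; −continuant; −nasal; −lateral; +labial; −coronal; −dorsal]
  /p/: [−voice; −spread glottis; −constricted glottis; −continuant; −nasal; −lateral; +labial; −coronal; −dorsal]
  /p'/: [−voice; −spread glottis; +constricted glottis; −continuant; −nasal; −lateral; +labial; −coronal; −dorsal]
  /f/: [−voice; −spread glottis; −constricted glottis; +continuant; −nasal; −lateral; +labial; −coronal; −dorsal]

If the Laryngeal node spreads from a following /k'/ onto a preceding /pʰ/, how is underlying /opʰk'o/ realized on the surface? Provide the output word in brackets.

[op'k'o]

Laryngeal immediately or transitively dominates [voice], [spread glottis], [constricted glottis].
The target acquires /k'/'s values for everything under Laryngeal — [−voice], [−spread glottis], [+constricted glottis] — while keeping its own [continuant], [nasal], [lateral], ….
Among the inventory, only /p'/ has exactly this specification, giving the surface form [op'k'o].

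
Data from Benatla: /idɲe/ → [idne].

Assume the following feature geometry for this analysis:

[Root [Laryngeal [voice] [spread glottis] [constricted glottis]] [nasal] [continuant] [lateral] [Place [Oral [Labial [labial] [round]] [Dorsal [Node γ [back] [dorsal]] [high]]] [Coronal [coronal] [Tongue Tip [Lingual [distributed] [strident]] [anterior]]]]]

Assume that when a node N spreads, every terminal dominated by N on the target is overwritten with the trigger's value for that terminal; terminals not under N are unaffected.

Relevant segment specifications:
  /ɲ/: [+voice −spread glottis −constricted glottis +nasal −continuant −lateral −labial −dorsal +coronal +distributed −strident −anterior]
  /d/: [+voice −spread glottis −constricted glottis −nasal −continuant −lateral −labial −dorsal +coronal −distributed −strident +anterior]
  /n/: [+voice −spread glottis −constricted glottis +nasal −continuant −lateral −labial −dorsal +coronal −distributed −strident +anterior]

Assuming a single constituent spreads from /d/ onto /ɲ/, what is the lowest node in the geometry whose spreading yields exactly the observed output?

The alternation /ɲ/ → [n] changes [anterior], [distributed] and nothing else.
The smallest constituent containing every changed terminal is Tongue Tip — each of its daughters lacks at least one of the affected features.
Delinking /ɲ/'s Tongue Tip and associating /d/'s Tongue Tip gives precisely the feature bundle of [n].
[nasal], a feature on which the two segments disagree outside Tongue Tip, is unchanged — nothing dominating it spread, and Tongue Tip is the minimal sufficient constituent.

Tongue Tip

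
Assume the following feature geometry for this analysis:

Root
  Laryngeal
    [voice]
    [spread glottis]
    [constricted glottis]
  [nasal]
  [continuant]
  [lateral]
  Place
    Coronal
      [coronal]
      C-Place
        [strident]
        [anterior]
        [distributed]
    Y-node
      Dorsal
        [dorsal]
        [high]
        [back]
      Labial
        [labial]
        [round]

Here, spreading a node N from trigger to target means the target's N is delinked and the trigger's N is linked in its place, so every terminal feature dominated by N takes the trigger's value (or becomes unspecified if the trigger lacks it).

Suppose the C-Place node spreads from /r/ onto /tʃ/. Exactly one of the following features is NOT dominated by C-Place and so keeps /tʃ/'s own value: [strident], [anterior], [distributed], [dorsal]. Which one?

[dorsal]

C-Place dominates exactly [strident], [anterior], [distributed].
[strident], [anterior], [distributed] all lie under C-Place, so they are overwritten when C-Place spreads.
[dorsal] is not within the C-Place subtree (it hangs from Dorsal), so /tʃ/'s [dorsal] value survives.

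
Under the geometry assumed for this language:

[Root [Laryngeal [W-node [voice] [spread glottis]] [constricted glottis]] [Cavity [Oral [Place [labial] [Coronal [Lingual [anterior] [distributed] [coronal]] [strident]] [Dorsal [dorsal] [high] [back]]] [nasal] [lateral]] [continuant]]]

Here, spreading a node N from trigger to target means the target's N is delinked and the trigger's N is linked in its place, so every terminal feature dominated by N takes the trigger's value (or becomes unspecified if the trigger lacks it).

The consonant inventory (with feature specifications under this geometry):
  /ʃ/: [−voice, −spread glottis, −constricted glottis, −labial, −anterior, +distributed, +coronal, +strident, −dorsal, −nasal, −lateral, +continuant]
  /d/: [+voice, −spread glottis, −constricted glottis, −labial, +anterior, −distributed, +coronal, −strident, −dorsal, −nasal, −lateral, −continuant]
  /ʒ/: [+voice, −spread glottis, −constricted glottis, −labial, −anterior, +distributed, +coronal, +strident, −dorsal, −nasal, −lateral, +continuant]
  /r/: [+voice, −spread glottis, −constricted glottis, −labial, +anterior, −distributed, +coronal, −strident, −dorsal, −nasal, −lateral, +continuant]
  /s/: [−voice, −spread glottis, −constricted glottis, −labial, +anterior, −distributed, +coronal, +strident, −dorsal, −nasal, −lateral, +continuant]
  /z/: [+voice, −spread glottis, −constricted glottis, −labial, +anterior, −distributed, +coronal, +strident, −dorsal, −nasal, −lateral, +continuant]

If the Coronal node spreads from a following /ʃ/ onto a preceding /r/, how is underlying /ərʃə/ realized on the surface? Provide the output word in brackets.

[əʒʃə]

Terminals under Coronal in this geometry: [anterior], [distributed], [coronal], [strident].
After delinking /r/'s Coronal and linking /ʃ/'s, the affected terminals become [−anterior], [+distributed], [+coronal], [+strident]; [voice], [spread glottis], [constricted glottis], … (outside Coronal) are retained from /r/.
The resulting bundle matches /ʒ/ in the inventory; substituting it for /r/ gives [əʒʃə].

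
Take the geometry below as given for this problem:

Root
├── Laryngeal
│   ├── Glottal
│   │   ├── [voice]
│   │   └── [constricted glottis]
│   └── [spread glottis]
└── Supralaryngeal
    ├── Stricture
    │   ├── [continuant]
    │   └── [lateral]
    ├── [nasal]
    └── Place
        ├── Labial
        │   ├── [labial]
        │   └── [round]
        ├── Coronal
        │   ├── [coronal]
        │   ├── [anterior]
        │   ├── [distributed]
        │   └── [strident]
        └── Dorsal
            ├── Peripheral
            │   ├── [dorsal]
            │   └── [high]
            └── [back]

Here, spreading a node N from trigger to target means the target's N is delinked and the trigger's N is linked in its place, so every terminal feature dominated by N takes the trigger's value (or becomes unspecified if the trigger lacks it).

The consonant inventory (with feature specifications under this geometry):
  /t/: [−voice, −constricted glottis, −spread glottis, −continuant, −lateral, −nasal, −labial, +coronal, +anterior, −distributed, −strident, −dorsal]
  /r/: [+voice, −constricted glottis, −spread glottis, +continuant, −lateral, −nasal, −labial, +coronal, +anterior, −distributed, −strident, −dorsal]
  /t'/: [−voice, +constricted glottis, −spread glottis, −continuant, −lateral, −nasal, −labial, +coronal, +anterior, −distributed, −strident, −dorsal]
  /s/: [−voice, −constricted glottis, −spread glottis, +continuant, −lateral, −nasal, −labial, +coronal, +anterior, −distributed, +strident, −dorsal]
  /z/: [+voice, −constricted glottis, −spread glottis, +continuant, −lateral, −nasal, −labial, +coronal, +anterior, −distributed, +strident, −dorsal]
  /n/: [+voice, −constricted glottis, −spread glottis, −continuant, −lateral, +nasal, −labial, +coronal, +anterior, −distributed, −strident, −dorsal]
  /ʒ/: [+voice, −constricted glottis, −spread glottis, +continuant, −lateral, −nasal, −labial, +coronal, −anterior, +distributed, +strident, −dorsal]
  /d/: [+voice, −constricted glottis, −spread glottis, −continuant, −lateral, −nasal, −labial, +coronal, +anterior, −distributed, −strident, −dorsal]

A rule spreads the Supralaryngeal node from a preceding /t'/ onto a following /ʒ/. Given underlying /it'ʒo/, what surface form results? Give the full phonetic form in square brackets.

Supralaryngeal immediately or transitively dominates [continuant], [lateral], [nasal], [labial], [round], [coronal], [anterior], [distributed], [strident], [dorsal], [high], [back].
Spreading Supralaryngeal from /t'/ onto /ʒ/ replaces those values with /t'/'s: [−continuant], [−lateral], [−nasal], [−labial], [+coronal], [+anterior], [−distributed], [−strident], [−dorsal]. Features outside Supralaryngeal ([voice], [constricted glottis], [spread glottis]) stay as in /ʒ/.
Among the inventory, only /d/ has exactly this specification, giving the surface form [it'do].

[it'do]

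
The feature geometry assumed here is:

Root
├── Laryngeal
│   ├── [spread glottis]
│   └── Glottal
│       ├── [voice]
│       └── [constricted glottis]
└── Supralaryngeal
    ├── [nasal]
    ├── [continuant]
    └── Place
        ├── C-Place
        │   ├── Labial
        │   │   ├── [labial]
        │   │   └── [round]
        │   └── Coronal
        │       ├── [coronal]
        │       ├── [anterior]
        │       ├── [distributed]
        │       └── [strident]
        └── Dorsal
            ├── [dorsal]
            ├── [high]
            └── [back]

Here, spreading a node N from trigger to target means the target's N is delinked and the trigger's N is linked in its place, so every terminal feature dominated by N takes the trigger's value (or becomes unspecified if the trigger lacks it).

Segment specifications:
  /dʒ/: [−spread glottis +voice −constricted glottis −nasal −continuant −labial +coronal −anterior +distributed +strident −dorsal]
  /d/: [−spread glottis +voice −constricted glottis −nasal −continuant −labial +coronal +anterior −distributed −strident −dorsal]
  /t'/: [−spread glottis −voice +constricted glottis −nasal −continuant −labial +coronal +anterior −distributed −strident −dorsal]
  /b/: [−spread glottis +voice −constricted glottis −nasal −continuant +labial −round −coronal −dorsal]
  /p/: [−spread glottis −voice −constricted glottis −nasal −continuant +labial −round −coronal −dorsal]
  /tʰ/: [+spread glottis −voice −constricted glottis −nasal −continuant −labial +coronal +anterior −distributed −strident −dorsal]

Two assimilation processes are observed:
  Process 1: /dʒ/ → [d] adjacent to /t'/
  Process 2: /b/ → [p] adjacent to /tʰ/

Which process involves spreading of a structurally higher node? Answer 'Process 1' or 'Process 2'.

Process 2

Process 1 alters [anterior], [distributed], [strident]; the lowest common ancestor is Coronal (depth 4 from Root).
Process 2 alters [voice]; the lowest dominating node is [voice] (depth 3 from Root).
[voice] is closer to Root than Coronal, so Process 2 spreads the higher node.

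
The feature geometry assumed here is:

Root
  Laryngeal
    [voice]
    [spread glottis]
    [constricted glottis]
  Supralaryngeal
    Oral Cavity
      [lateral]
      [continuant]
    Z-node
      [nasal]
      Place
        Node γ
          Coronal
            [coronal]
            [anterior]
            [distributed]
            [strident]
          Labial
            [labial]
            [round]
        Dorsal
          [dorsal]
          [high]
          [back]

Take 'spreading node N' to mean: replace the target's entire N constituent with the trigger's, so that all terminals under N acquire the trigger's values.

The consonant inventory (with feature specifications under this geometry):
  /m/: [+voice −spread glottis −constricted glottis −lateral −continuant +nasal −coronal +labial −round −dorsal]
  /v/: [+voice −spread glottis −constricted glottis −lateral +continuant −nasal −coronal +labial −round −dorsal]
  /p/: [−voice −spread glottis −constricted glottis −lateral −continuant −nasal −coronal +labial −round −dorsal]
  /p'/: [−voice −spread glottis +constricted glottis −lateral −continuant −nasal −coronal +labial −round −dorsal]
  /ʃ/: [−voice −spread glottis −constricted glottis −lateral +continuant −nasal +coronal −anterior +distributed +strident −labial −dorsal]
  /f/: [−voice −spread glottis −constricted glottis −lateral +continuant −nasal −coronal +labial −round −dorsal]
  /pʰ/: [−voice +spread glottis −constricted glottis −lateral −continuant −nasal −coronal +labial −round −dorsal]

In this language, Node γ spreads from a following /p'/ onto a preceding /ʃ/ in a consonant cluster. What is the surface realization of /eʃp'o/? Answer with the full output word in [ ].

The Node γ node dominates the terminals [coronal], [anterior], [distributed], [strident], [labial], [round].
The target acquires /p'/'s values for everything under Node γ — [−coronal], [+labial], [−round] — while keeping its own [voice], [spread glottis], [constricted glottis], ….
This feature bundle is that of [f], so /eʃp'o/ surfaces as [efp'o].

[efp'o]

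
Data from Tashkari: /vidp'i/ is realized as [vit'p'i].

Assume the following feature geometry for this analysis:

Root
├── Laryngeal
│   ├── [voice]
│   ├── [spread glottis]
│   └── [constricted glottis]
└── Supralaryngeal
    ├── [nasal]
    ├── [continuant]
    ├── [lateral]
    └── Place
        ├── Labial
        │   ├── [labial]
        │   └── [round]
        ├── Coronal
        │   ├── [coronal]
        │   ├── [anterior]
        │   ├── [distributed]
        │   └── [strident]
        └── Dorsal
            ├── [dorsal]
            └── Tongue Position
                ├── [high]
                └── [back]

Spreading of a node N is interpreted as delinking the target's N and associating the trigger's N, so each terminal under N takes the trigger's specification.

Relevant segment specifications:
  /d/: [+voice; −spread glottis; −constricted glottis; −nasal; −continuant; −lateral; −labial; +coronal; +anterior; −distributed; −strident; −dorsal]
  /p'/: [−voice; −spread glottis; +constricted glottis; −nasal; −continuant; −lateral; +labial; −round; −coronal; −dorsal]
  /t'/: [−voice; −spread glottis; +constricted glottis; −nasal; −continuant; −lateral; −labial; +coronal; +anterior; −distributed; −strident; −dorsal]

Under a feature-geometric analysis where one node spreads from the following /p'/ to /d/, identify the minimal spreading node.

Laryngeal

Comparing /d/ with its surface form [t'], the features that change are [voice], [constricted glottis].
In this geometry the lowest node dominating all of them is Laryngeal: every daughter of Laryngeal dominates only a proper subset, so no lower node suffices.
Delinking /d/'s Laryngeal and associating /p'/'s Laryngeal gives precisely the feature bundle of [t'].
[coronal], [labial] — on which /p'/ differs from /d/ — are unchanged, so Root cannot have spread; the constituent is no larger than Laryngeal.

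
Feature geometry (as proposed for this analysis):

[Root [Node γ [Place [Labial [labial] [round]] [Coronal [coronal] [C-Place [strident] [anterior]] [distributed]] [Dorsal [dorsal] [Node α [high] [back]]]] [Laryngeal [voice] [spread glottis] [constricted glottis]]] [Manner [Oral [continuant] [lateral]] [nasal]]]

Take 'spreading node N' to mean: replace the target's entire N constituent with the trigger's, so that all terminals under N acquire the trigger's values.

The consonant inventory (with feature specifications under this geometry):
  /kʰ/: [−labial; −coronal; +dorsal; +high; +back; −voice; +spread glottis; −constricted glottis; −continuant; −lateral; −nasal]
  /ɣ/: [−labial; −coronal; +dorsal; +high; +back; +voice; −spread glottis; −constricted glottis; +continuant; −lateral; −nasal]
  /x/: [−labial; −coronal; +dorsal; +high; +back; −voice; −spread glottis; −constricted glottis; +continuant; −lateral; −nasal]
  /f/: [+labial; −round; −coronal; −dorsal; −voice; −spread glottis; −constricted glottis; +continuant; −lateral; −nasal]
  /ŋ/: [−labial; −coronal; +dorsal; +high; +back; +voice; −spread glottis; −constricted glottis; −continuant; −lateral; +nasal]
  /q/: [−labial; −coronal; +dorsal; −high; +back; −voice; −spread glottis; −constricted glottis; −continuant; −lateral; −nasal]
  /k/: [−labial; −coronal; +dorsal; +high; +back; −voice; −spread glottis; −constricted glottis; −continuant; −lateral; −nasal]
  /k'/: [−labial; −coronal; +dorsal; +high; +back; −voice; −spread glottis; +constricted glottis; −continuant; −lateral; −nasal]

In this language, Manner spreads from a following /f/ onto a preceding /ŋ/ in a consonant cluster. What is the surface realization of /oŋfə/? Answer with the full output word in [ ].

[oɣfə]

Manner immediately or transitively dominates [continuant], [lateral], [nasal].
After delinking /ŋ/'s Manner and linking /f/'s, the affected terminals become [+continuant], [−lateral], [−nasal]; [labial], [coronal], [dorsal], … (outside Manner) are retained from /ŋ/.
Among the inventory, only /ɣ/ has exactly this specification, giving the surface form [oɣfə].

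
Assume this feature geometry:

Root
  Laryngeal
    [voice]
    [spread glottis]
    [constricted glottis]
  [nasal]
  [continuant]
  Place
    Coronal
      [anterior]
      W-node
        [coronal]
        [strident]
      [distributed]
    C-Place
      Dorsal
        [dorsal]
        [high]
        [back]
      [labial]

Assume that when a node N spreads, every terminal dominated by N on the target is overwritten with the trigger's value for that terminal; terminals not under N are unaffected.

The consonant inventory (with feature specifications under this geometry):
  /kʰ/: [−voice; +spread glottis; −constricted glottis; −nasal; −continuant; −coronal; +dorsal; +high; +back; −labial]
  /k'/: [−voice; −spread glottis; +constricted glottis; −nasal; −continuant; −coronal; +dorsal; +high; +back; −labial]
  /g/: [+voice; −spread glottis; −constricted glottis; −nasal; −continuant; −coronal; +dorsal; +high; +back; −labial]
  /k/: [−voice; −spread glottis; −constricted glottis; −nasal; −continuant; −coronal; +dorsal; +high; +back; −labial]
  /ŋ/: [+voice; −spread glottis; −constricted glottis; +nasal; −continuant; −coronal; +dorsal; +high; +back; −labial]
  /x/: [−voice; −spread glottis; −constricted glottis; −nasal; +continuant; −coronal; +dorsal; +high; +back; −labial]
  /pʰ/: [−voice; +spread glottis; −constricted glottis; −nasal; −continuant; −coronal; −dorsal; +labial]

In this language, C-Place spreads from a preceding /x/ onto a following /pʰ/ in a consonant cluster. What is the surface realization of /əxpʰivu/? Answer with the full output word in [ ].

C-Place immediately or transitively dominates [dorsal], [high], [back], [labial].
Spreading C-Place from /x/ onto /pʰ/ replaces those values with /x/'s: [+dorsal], [+high], [+back], [−labial]. Features outside C-Place ([voice], [spread glottis], [constricted glottis], …) stay as in /pʰ/.
Among the inventory, only /kʰ/ has exactly this specification, giving the surface form [əxkʰivu].

[əxkʰivu]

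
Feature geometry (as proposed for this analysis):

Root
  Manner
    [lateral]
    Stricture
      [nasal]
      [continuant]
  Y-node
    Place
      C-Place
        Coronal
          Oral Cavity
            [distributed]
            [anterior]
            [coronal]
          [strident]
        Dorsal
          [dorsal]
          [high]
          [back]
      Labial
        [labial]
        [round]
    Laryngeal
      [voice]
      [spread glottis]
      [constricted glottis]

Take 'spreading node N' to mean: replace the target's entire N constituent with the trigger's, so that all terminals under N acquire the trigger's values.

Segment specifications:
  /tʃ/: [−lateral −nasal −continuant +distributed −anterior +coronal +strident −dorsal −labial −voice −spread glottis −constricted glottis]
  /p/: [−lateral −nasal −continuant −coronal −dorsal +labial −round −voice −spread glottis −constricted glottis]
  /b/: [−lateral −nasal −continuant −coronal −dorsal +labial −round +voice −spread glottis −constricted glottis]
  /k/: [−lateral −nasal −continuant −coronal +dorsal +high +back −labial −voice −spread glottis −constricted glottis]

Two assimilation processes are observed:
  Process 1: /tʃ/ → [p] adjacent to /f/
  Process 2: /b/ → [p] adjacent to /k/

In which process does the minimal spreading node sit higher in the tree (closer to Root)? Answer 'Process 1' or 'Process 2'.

Process 1

Process 1 alters [labial], [round], [coronal], [anterior], [distributed], [strident]; the lowest common ancestor is Place (depth 2 from Root).
Process 2: the feature that changes is [voice]; the minimal node is [voice] (depth 3).
Place (depth 2) sits above [voice] (depth 3), making Process 1 the one with the higher spreading node.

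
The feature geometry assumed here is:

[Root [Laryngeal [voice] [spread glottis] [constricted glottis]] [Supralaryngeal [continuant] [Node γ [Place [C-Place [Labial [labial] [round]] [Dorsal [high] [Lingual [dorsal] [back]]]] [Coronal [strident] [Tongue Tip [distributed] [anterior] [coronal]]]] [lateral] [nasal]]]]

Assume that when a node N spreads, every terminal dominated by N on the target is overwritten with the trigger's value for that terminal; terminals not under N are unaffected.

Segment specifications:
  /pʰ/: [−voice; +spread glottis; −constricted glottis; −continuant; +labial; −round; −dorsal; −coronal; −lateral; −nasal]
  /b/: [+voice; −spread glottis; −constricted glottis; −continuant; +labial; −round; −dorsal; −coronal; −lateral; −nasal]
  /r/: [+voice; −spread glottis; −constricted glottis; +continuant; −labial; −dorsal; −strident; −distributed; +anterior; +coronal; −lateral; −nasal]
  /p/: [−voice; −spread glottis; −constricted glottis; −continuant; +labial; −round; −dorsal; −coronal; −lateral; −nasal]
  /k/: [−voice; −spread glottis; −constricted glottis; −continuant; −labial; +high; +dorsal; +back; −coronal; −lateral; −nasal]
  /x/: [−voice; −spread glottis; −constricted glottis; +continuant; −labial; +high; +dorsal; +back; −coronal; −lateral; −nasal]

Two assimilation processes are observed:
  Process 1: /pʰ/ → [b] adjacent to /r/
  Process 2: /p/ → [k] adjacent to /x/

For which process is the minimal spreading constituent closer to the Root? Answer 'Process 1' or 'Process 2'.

Process 1

In Process 1, [voice], [spread glottis] change, so the minimal spreading node is Laryngeal at depth 1.
Process 2: the features that change are [labial], [round], [dorsal], [high], [back]; the minimal node is C-Place (depth 4).
Depth 1 < depth 4; Process 1 involves the structurally higher constituent Laryngeal.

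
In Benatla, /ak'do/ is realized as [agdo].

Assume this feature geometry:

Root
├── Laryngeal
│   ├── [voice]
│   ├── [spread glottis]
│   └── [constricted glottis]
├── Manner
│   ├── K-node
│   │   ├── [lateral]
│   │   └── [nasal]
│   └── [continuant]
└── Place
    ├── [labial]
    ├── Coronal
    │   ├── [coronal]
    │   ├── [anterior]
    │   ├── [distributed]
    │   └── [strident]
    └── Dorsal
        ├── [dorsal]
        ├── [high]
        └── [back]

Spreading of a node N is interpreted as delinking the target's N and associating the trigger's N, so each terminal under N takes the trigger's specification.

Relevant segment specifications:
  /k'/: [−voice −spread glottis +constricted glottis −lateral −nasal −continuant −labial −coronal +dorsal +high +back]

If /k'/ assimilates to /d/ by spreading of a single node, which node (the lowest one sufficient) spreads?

/k'/ and [g] differ in [voice], [constricted glottis]; every other specified feature is identical.
The smallest constituent containing every changed terminal is Laryngeal — each of its daughters lacks at least one of the affected features.
Spreading Laryngeal from /d/ overwrites each of those terminals with /d/'s values, yielding exactly [g].
Since [coronal], [dorsal] are preserved even though /d/ disagrees there, no node above Laryngeal spread.

Laryngeal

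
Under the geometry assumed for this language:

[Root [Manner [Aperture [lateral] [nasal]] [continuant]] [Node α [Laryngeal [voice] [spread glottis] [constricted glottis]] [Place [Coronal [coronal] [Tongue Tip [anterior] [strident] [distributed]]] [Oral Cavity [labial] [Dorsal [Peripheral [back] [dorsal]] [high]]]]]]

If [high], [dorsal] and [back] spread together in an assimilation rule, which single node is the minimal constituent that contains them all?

[high]: Root ▹ Node α ▹ Place ▹ Oral Cavity ▹ Dorsal ▹ [high].
[dorsal]: Root ▹ Node α ▹ Place ▹ Oral Cavity ▹ Dorsal ▹ Peripheral ▹ [dorsal].
[back]: Root ▹ Node α ▹ Place ▹ Oral Cavity ▹ Dorsal ▹ Peripheral ▹ [back].
The listed terminals split across distinct daughters of Dorsal, so Dorsal itself is the smallest node containing them all.

Dorsal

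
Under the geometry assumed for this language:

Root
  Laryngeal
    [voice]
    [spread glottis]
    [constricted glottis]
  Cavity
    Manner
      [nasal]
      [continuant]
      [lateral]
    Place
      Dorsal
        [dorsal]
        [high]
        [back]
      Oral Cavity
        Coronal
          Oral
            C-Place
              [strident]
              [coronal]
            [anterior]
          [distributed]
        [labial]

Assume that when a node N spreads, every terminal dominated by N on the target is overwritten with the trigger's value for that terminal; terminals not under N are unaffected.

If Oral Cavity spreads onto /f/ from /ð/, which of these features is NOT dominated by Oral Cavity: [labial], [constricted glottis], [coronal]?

Oral Cavity dominates exactly [strident], [coronal], [anterior], [distributed], [labial].
[labial], [coronal] all lie under Oral Cavity, so they are overwritten when Oral Cavity spreads.
[constricted glottis] attaches under Laryngeal, not under Oral Cavity, so /f/ retains its own value for [constricted glottis].

[constricted glottis]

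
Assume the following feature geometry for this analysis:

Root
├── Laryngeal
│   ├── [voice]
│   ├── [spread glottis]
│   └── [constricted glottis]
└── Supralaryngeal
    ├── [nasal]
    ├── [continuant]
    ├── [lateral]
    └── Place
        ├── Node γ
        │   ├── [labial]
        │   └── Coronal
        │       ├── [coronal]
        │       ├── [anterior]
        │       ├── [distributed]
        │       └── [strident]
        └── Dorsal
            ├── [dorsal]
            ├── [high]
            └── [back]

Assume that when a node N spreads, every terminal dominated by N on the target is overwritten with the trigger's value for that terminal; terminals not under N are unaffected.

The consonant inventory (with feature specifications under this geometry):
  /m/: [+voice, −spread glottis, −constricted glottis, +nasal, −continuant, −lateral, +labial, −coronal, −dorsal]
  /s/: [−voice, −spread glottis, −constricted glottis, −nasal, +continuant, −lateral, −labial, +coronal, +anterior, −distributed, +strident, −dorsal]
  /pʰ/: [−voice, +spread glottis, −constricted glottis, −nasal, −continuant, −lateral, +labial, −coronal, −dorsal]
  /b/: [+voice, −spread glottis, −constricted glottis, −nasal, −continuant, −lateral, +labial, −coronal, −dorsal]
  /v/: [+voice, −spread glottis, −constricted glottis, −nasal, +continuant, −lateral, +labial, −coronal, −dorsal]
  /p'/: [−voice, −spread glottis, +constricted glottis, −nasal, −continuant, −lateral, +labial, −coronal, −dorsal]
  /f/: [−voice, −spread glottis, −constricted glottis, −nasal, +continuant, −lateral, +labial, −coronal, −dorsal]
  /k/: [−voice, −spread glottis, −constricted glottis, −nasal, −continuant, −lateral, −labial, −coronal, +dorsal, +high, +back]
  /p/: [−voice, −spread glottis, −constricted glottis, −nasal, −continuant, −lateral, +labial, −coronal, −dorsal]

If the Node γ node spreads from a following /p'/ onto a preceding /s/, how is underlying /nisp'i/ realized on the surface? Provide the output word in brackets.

[nifp'i]

The Node γ node dominates the terminals [labial], [coronal], [anterior], [distributed], [strident].
Spreading Node γ from /p'/ onto /s/ replaces those values with /p'/'s: [+labial], [−coronal]. Features outside Node γ ([voice], [spread glottis], [constricted glottis], …) stay as in /s/.
The resulting bundle matches /f/ in the inventory; substituting it for /s/ gives [nifp'i].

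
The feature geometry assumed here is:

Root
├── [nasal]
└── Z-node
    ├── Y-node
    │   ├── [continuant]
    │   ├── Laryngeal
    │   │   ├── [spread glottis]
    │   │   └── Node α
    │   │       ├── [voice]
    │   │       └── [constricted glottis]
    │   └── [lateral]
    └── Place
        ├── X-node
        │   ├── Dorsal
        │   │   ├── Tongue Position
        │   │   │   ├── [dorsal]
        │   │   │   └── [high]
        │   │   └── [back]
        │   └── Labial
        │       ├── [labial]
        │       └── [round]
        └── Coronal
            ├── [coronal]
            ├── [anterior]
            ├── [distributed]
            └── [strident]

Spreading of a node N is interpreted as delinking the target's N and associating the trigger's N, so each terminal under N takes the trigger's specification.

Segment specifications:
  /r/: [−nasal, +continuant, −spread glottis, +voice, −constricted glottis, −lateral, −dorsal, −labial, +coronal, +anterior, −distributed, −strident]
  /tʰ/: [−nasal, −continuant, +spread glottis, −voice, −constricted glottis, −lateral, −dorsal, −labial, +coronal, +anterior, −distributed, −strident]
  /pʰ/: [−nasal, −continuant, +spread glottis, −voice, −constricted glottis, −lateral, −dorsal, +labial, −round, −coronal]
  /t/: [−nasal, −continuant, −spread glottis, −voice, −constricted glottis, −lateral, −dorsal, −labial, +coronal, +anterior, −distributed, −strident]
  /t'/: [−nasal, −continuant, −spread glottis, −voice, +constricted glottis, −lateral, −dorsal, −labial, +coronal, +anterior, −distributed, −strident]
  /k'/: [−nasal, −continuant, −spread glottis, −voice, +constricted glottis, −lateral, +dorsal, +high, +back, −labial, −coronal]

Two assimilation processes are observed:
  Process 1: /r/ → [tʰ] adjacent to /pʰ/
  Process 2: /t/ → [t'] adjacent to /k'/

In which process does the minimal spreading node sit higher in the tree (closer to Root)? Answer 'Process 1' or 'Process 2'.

Process 1: the features that change are [voice], [spread glottis], [continuant]; the minimal node is Y-node (depth 2).
Process 2: the feature that changes is [constricted glottis]; the minimal node is [constricted glottis] (depth 5).
Y-node (depth 2) sits above [constricted glottis] (depth 5), making Process 1 the one with the higher spreading node.

Process 1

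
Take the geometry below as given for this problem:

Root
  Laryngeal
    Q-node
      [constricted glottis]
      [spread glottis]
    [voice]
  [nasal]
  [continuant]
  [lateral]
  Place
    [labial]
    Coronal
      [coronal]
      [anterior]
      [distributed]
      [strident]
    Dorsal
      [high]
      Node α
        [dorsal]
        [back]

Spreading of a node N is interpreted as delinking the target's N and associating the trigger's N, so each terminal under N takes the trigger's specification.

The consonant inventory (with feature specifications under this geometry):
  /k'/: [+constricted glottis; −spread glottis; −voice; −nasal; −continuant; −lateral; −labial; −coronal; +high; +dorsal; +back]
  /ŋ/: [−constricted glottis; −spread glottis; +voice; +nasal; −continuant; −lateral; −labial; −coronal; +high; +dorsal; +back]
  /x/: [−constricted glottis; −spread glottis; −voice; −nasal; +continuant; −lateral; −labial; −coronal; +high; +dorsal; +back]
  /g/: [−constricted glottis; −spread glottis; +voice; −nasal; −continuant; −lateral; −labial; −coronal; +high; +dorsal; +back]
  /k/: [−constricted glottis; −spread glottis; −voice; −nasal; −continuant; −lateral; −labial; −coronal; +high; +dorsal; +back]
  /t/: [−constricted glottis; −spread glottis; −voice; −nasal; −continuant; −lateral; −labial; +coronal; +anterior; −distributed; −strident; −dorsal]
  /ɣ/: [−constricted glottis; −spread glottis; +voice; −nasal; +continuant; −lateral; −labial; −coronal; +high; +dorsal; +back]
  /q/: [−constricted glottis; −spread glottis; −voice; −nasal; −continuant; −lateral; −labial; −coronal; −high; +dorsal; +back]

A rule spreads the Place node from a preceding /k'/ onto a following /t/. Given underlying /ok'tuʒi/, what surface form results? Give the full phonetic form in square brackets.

[ok'kuʒi]

Terminals under Place in this geometry: [labial], [coronal], [anterior], [distributed], [strident], [high], [dorsal], [back].
Spreading Place from /k'/ onto /t/ replaces those values with /k'/'s: [−labial], [−coronal], [+high], [+dorsal], [+back]. Features outside Place ([constricted glottis], [spread glottis], [voice], …) stay as in /t/.
Among the inventory, only /k/ has exactly this specification, giving the surface form [ok'kuʒi].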